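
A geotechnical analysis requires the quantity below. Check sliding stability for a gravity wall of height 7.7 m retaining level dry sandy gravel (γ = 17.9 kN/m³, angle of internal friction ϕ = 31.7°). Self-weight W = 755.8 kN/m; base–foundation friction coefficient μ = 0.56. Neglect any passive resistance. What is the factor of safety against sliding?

K_a = tan²(45° − 31.7°/2) = 0.3111.
P_a = ½K_aγH² = 0.5×0.3111×17.9×7.7² = 165.1 kN/m, acting at H/3 = 2.567 m above the base.
FS_sliding = μW / P_a = 0.56×755.8 / 165.1 = 2.564.

2.56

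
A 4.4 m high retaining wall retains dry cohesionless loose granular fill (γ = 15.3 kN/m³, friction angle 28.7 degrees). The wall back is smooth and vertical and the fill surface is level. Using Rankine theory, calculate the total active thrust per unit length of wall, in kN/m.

52.0 kN/m

K_a = tan²(45° − φ/2) = 0.3511.
P_a = ½ K_a γ H² = 0.5 × 0.3511 × 15.3 × 4.4² = 52.01 kN/m.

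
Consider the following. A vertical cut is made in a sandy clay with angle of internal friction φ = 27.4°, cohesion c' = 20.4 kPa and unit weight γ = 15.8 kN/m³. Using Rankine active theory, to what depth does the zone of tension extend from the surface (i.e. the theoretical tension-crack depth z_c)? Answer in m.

K_a = tan²(45° − 27.4°/2) = 0.3697; √K_a = 0.6080.
The active pressure is zero where K_a γ z = 2c√K_a, so z_c = 2c/(γ√K_a) = 2×20.4/(15.8×0.6080) = 4.247 m.

4.25 m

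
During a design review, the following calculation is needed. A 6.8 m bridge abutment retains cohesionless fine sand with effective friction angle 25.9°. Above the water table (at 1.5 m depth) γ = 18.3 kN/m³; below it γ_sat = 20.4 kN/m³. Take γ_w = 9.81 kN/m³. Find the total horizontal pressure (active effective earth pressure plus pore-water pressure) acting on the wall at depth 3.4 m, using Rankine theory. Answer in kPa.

37.3 kPa

K_a = (1 − sin φ)/(1 + sin φ) = 0.3920.
γ' = 20.4 − 9.81 = 10.59 kN/m³.
Effective vertical stress at 3.4 m: σ'_v = 18.3×1.5 + 10.59×1.90 = 47.57 kPa.
σ'_h = K_a σ'_v = 0.3920 × 47.57 = 18.65 kPa; u = γ_w × 1.90 = 18.64 kPa.
Total σ_h = 18.65 + 18.64 = 37.29 kPa.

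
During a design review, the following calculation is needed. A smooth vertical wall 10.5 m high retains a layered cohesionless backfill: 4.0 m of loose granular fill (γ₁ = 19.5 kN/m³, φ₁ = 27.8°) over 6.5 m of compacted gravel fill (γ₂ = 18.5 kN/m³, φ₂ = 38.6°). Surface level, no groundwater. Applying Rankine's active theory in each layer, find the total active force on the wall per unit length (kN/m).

K_a1 = tan²(45°−27.8°/2) = 0.3639; K_a2 = tan²(45°−38.6°/2) = 0.2316.
Layer 1: σ at base = K_a1 γ₁ h₁ = 28.38 kPa; P₁ = ½×28.38×4.0 = 56.77.
Layer 2: σ_v at top = γ₁h₁ = 78.00; σ_h top = K_a2×78.00 = 18.07; σ_h base = K_a2×(78.00+18.5×6.5) = 45.92.
P₂ = ½(18.07+45.92)×6.5 = 207.9. Total P_a = 56.77+207.9 = 264.7 kN/m.

265 kN/m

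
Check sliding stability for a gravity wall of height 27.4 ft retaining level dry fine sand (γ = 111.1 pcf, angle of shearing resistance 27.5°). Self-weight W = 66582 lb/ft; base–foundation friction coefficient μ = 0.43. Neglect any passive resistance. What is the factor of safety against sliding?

K_a = tan²(45° − 27.5°/2) = 0.3682.
P_a = ½K_aγH² = 0.5×0.3682×111.1×27.4² = 15360 lb/ft, acting at H/3 = 9.133 ft above the base.
FS_sliding = μW / P_a = 0.43×66582 / 15360 = 1.864.

1.86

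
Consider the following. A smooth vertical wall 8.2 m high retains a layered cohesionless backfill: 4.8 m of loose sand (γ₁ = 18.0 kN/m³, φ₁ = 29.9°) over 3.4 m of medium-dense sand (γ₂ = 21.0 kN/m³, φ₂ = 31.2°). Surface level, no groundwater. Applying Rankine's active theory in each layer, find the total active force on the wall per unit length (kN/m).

K_a1 = tan²(45°−29.9°/2) = 0.3347; K_a2 = tan²(45°−31.2°/2) = 0.3175.
Layer 1: σ at base = K_a1 γ₁ h₁ = 28.92 kPa; P₁ = ½×28.92×4.8 = 69.40.
Layer 2: σ_v at top = γ₁h₁ = 86.40; σ_h top = K_a2×86.40 = 27.43; σ_h base = K_a2×(86.40+21.0×3.4) = 50.10.
P₂ = ½(27.43+50.10)×3.4 = 131.8. Total P_a = 69.40+131.8 = 201.2 kN/m.

201 kN/m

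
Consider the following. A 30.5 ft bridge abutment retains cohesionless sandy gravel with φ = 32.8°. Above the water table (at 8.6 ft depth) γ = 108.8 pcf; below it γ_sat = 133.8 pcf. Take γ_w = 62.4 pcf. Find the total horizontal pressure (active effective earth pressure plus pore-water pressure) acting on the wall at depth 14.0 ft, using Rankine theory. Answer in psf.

730 psf

K_a = (1 − sin φ)/(1 + sin φ) = 0.2973.
γ' = 133.8 − 62.4 = 71.40 pcf.
Effective vertical stress at 14.0 ft: σ'_v = 108.8×8.6 + 71.40×5.40 = 1321 psf.
σ'_h = K_a σ'_v = 0.2973 × 1321 = 392.8 psf; u = γ_w × 5.40 = 337.0 psf.
Total σ_h = 392.8 + 337.0 = 729.7 psf.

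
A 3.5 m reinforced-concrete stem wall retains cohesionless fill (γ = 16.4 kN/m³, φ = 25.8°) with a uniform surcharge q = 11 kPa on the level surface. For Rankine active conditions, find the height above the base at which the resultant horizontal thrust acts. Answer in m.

K_a = 0.3935.
Triangular part P₁ = ½K_aγH² = 39.53 at H/3 = 1.167 m; rectangular part P₂ = K_a q H = 15.15 at H/2 = 1.750 m.
ȳ = (P₁·1.167 + P₂·1.750)/(P₁+P₂) = 1.328 m.

1.33 m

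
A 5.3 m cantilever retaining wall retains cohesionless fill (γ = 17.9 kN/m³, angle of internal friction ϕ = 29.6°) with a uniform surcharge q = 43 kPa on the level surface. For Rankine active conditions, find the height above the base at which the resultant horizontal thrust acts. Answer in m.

2.19 m

K_a = 0.3387.
Triangular part P₁ = ½K_aγH² = 85.16 at H/3 = 1.767 m; rectangular part P₂ = K_a q H = 77.20 at H/2 = 2.650 m.
ȳ = (P₁·1.767 + P₂·2.650)/(P₁+P₂) = 2.187 m.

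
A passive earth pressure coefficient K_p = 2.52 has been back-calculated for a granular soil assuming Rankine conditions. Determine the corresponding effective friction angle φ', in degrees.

25.6°

K_p = (1+sin φ)/(1−sin φ) ⇒ sin φ = (K_p − 1)/(K_p + 1) = 0.4318.
φ = arcsin(0.4318) = 25.58°.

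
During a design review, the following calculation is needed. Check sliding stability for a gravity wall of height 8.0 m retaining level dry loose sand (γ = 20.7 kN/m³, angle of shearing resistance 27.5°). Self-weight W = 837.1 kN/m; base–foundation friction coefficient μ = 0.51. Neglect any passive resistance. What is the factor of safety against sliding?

1.75

K_a = tan²(45° − 27.5°/2) = 0.3682.
P_a = ½K_aγH² = 0.5×0.3682×20.7×8.0² = 243.9 kN/m, acting at H/3 = 2.667 m above the base.
FS_sliding = μW / P_a = 0.51×837.1 / 243.9 = 1.750.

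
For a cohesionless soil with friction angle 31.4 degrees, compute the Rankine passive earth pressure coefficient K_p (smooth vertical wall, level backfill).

3.18

K_p = (1 + sin φ)/(1 − sin φ) = tan²(45° + 31.4°/2) = 3.175.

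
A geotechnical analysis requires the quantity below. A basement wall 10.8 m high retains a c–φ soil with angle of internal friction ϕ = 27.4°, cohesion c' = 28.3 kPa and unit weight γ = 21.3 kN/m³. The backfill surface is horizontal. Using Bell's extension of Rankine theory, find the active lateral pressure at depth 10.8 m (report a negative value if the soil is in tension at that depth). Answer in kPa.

K_a = (1 − sin φ)/(1 + sin φ) = 0.3697.
σ_a = K_a γ z − 2c√K_a = 0.3697×21.3×10.8 − 2×28.3×0.6080 = 50.63 kPa.

50.6 kPa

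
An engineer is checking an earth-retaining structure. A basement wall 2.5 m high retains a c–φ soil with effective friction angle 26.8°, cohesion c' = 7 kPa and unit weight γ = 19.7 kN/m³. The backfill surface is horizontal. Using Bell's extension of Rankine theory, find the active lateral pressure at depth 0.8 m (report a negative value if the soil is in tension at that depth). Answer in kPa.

-2.65 kPa

K_a = (1 − sin φ)/(1 + sin φ) = 0.3785.
σ_a = K_a γ z − 2c√K_a = 0.3785×19.7×0.8 − 2×7×0.6152 = -2.648 kPa.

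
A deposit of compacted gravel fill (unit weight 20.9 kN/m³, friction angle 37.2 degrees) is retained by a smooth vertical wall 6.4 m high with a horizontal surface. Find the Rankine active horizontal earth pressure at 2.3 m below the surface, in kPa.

K_a = (1 − sin φ)/(1 + sin φ) = 0.2464.
σ_h = K_a γ z = 0.2464 × 20.9 × 2.3 = 11.85 kPa.

11.8 kPa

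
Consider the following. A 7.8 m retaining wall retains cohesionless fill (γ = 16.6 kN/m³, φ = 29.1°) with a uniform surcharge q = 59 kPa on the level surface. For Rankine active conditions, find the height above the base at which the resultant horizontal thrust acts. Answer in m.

K_a = 0.3456.
Triangular part P₁ = ½K_aγH² = 174.5 at H/3 = 2.600 m; rectangular part P₂ = K_a q H = 159.0 at H/2 = 3.900 m.
ȳ = (P₁·2.600 + P₂·3.900)/(P₁+P₂) = 3.220 m.

3.22 m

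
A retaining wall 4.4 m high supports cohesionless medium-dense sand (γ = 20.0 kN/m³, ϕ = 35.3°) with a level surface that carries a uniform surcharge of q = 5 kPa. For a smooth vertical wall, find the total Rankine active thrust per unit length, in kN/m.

57.7 kN/m

K_a = tan²(45° − φ/2) = 0.2675.
Soil triangle: ½ K_a γ H² = 0.5×0.2675×20.0×4.4² = 51.80 kN/m.
Surcharge rectangle: K_a q H = 0.2675×5×4.4 = 5.886 kN/m.
Total = 51.80 + 5.886 = 57.68 kN/m.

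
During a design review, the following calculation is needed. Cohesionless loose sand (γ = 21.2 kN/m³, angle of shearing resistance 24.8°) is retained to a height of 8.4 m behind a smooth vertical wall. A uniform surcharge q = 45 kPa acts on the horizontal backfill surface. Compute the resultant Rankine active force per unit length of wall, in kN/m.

K_a = tan²(45° − φ/2) = 0.4090.
Soil triangle: ½ K_a γ H² = 0.5×0.4090×21.2×8.4² = 305.9 kN/m.
Surcharge rectangle: K_a q H = 0.4090×45×8.4 = 154.6 kN/m.
Total = 305.9 + 154.6 = 460.5 kN/m.

461 kN/m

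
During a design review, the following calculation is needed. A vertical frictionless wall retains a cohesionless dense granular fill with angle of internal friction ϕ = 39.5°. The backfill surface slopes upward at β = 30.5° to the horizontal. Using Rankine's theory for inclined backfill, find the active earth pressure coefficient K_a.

K_a = cos β · (cos β − √(cos²β − cos²φ)) / (cos β + √(cos²β − cos²φ)).
cos β = 0.8616, cos φ = 0.7716, √(cos²β − cos²φ) = 0.3834.
K_a = 0.8616 × (0.8616 − 0.3834)/(0.8616 + 0.3834) = 0.3310.

0.331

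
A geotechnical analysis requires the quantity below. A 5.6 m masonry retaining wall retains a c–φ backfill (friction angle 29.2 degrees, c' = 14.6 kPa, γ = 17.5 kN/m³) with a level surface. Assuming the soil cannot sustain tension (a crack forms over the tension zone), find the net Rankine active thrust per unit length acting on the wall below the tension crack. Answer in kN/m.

K_a = 0.3442; √K_a = 0.5867.
Tension-crack depth z_c = 2c/(γ√K_a) = 2×14.6/(17.5×0.5867) = 2.844 m.
σ_a at base = K_a γ H − 2c√K_a = 0.3442×17.5×5.6 − 2×14.6×0.5867 = 16.60 kPa.
P_a = ½ × 16.60 × (H − z_c) = 0.5×16.60×2.756 = 22.88 kN/m.

22.9 kN/m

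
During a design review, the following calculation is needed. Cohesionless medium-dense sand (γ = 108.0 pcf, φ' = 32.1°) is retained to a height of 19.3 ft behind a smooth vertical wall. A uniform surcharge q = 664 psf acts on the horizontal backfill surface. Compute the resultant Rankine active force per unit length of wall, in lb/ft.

K_a = tan²(45° − φ/2) = 0.3060.
Soil triangle: ½ K_a γ H² = 0.5×0.3060×108.0×19.3² = 6155 lb/ft.
Surcharge rectangle: K_a q H = 0.3060×664×19.3 = 3921 lb/ft.
Total = 6155 + 3921 = 10080 lb/ft.

10100 lb/ft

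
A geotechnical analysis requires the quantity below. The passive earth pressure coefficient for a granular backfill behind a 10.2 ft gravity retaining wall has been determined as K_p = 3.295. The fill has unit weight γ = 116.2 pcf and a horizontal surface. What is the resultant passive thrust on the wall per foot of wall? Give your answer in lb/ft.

P = ½ K_p γ H² = 0.5 × 3.295 × 116.2 × 10.2² = 19920 lb/ft.

19900 lb/ft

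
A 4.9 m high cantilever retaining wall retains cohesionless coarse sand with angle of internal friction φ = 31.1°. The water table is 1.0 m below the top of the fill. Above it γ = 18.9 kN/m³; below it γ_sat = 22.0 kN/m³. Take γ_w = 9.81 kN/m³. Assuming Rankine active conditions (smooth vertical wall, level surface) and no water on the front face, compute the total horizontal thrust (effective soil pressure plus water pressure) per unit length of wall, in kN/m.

K_a = tan²(45° − φ/2) = 0.3188.
γ' = 22.0 − 9.81 = 12.19 kN/m³. Depth below WT = 3.9 m.
σ'_h at WT = K_a γ d_w = 6.025 kPa; at base = 6.025 + K_a γ' × 3.9 = 21.18 kPa.
P₁ (0–1.0 m) = ½×6.025×1.0 = 3.013. P₂ (1.0–4.9 m) = ½(6.025+21.18)×3.9 = 53.05.
P_w = ½ γ_w h₂² = 0.5×9.81×3.9² = 74.61. Total = 3.013+53.05+74.61 = 130.7 kN/m.

131 kN/m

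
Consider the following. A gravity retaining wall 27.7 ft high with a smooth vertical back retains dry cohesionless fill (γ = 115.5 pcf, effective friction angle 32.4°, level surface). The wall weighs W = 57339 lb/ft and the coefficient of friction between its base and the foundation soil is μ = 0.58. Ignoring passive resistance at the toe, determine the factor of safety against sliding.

2.48

K_a = tan²(45° − 32.4°/2) = 0.3022.
P_a = ½K_aγH² = 0.5×0.3022×115.5×27.7² = 13390 lb/ft, acting at H/3 = 9.233 ft above the base.
FS_sliding = μW / P_a = 0.58×57339 / 13390 = 2.483.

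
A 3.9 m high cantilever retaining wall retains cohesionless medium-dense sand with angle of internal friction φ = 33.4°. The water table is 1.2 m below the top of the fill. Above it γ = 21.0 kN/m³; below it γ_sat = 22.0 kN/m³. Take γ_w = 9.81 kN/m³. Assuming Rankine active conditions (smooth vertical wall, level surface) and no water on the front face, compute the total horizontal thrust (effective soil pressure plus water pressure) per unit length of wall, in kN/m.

K_a = tan²(45° − φ/2) = 0.2899.
γ' = 22.0 − 9.81 = 12.19 kN/m³. Depth below WT = 2.7 m.
σ'_h at WT = K_a γ d_w = 7.306 kPa; at base = 7.306 + K_a γ' × 2.7 = 16.85 kPa.
P₁ (0–1.2 m) = ½×7.306×1.2 = 4.384. P₂ (1.2–3.9 m) = ½(7.306+16.85)×2.7 = 32.61.
P_w = ½ γ_w h₂² = 0.5×9.81×2.7² = 35.76. Total = 4.384+32.61+35.76 = 72.75 kN/m.

72.7 kN/m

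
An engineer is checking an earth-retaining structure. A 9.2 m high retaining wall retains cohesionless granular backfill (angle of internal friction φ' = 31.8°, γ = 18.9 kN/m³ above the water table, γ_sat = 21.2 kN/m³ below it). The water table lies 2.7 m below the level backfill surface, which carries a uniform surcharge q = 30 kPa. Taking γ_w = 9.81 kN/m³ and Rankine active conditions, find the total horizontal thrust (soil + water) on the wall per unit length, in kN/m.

K_a = tan²(45° − φ/2) = 0.3098.
γ' = 21.2 − 9.81 = 11.39 kN/m³. h₂ = H − d_w = 6.5 m.
σ'_h: at surface K_a·q = 9.294; at WT K_a(q+γd_w) = 25.10; at base K_a(q+γd_w+γ'h₂) = 48.04 kPa.
P₁ = ½(9.294+25.10)×2.7 = 46.44; P₂ = ½(25.10+48.04)×6.5 = 237.7; P_w = ½γ_w h₂² = 207.2.
Total = 46.44+237.7+207.2 = 491.4 kN/m.

491 kN/m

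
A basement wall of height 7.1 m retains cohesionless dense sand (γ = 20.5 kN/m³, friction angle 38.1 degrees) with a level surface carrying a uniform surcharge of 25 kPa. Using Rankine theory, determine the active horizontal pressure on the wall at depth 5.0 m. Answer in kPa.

K_a = (1 − sin φ)/(1 + sin φ) = 0.2368.
σ_v = γz + q = 20.5 × 5.0 + 25 = 127.5 kPa.
σ_h = K_a σ_v = 0.2368 × 127.5 = 30.20 kPa.

30.2 kPa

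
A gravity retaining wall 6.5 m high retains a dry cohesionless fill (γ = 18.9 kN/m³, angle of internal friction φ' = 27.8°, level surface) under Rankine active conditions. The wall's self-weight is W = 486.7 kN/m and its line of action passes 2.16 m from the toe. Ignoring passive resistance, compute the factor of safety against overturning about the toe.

K_a = tan²(45° − 27.8°/2) = 0.3639.
P_a = ½K_aγH² = 0.5×0.3639×18.9×6.5² = 145.3 kN/m, acting at H/3 = 2.167 m above the base.
Overturning moment M_o = P_a × H/3 = 145.3 × 2.167 = 314.8.
Resisting moment M_r = W × 2.16 = 486.7 × 2.16 = 1051.
FS_overturning = M_r/M_o = 1051/314.8 = 3.340.

3.34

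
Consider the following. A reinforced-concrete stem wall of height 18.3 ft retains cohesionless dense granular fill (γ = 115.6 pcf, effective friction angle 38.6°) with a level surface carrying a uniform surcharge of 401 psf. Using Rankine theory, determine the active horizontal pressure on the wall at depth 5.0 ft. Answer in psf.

K_a = (1 − sin φ)/(1 + sin φ) = 0.2316.
σ_v = γz + q = 115.6 × 5.0 + 401 = 979.0 psf.
σ_h = K_a σ_v = 0.2316 × 979.0 = 226.8 psf.

227 psf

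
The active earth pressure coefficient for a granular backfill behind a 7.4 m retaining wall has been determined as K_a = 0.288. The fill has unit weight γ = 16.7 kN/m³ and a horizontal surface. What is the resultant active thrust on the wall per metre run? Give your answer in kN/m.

132 kN/m

P = ½ K_a γ H² = 0.5 × 0.288 × 16.7 × 7.4² = 131.7 kN/m.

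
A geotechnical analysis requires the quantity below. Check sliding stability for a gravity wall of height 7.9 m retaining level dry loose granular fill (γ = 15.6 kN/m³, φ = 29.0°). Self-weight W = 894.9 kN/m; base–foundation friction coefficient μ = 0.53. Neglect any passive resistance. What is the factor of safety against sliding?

2.81

K_a = tan²(45° − 29.0°/2) = 0.3470.
P_a = ½K_aγH² = 0.5×0.3470×15.6×7.9² = 168.9 kN/m, acting at H/3 = 2.633 m above the base.
FS_sliding = μW / P_a = 0.53×894.9 / 168.9 = 2.808.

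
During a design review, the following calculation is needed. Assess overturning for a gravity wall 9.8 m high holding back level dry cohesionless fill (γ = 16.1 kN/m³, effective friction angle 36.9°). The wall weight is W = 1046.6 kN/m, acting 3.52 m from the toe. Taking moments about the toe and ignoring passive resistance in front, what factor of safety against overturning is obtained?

K_a = tan²(45° − 36.9°/2) = 0.2497.
P_a = ½K_aγH² = 0.5×0.2497×16.1×9.8² = 193.0 kN/m, acting at H/3 = 3.267 m above the base.
Overturning moment M_o = P_a × H/3 = 193.0 × 3.267 = 630.6.
Resisting moment M_r = W × 3.52 = 1046.6 × 3.52 = 3684.
FS_overturning = M_r/M_o = 3684/630.6 = 5.843.

5.84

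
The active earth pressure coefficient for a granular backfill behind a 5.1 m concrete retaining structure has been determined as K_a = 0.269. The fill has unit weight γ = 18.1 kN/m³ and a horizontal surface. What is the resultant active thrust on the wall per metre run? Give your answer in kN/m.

P = ½ K_a γ H² = 0.5 × 0.269 × 18.1 × 5.1² = 63.32 kN/m.

63.3 kN/m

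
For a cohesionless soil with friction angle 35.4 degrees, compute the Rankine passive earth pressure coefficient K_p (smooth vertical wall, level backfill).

K_p = (1 + sin φ)/(1 − sin φ) = tan²(45° + 35.4°/2) = 3.754.

3.75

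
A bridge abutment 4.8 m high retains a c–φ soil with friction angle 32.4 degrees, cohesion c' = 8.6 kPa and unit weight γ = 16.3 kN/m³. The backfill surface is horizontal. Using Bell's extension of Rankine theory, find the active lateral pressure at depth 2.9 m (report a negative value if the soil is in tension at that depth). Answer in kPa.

4.83 kPa

K_a = (1 − sin φ)/(1 + sin φ) = 0.3022.
σ_a = K_a γ z − 2c√K_a = 0.3022×16.3×2.9 − 2×8.6×0.5498 = 4.831 kPa.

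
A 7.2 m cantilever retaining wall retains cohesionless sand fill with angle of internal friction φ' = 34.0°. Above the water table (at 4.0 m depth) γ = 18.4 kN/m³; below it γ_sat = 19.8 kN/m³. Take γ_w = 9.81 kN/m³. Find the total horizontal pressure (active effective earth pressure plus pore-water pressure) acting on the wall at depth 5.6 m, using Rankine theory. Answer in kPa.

K_a = (1 − sin φ)/(1 + sin φ) = 0.2827.
γ' = 19.8 − 9.81 = 9.990 kN/m³.
Effective vertical stress at 5.6 m: σ'_v = 18.4×4.0 + 9.990×1.60 = 89.58 kPa.
σ'_h = K_a σ'_v = 0.2827 × 89.58 = 25.33 kPa; u = γ_w × 1.60 = 15.70 kPa.
Total σ_h = 25.33 + 15.70 = 41.02 kPa.

41.0 kPa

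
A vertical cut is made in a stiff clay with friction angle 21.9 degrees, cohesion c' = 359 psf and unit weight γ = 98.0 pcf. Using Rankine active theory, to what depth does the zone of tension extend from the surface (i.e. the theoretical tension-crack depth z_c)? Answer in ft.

K_a = tan²(45° − 21.9°/2) = 0.4567; √K_a = 0.6758.
The active pressure is zero where K_a γ z = 2c√K_a, so z_c = 2c/(γ√K_a) = 2×359/(98.0×0.6758) = 10.84 ft.

10.8 ft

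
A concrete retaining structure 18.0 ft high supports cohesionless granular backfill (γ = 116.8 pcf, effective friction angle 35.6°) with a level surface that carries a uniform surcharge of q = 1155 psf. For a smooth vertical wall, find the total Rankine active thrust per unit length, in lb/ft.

K_a = tan²(45° − φ/2) = 0.2641.
Soil triangle: ½ K_a γ H² = 0.5×0.2641×116.8×18.0² = 4998 lb/ft.
Surcharge rectangle: K_a q H = 0.2641×1155×18.0 = 5491 lb/ft.
Total = 4998 + 5491 = 10490 lb/ft.

10500 lb/ft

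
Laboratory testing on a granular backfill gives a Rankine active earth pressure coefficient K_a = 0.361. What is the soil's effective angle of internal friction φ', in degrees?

K_a = tan²(45° − φ/2) ⇒ 45° − φ/2 = arctan(√0.361) = 31.00°.
φ = 2(45° − 31.00°) = 28.00°.

28.0°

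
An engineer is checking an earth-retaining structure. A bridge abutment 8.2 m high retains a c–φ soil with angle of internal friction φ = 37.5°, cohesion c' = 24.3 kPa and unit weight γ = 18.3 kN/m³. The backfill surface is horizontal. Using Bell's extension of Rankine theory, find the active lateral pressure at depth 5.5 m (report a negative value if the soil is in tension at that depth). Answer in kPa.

0.510 kPa

K_a = (1 − sin φ)/(1 + sin φ) = 0.2432.
σ_a = K_a γ z − 2c√K_a = 0.2432×18.3×5.5 − 2×24.3×0.4931 = 0.5104 kPa.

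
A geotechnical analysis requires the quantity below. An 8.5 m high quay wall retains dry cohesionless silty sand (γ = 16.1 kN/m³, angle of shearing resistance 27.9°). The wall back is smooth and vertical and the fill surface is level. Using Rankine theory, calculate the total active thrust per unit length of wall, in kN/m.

K_a = tan²(45° − φ/2) = 0.3625.
P_a = ½ K_a γ H² = 0.5 × 0.3625 × 16.1 × 8.5² = 210.8 kN/m.

211 kN/m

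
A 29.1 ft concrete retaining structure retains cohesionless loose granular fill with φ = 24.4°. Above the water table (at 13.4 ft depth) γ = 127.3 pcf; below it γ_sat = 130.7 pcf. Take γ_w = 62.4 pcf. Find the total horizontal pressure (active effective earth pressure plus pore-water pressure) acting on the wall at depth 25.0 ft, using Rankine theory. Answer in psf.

K_a = (1 − sin φ)/(1 + sin φ) = 0.4153.
γ' = 130.7 − 62.4 = 68.30 pcf.
Effective vertical stress at 25.0 ft: σ'_v = 127.3×13.4 + 68.30×11.6 = 2498 psf.
σ'_h = K_a σ'_v = 0.4153 × 2498 = 1038 psf; u = γ_w × 11.6 = 723.8 psf.
Total σ_h = 1038 + 723.8 = 1761 psf.

1760 psf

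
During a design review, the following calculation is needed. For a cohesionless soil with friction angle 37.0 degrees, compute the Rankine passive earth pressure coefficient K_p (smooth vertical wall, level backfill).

4.02

K_p = (1 + sin φ)/(1 − sin φ) = tan²(45° + 37.0°/2) = 4.023.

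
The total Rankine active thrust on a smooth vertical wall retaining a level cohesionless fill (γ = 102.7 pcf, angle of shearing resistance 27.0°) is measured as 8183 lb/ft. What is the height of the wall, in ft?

20.6 ft

K_a = 0.3755. P_a = ½ K_a γ H² ⇒ H = √(2P_a/(K_a γ)).
H = √(2×8183/(0.3755×102.7)) = 20.60 ft.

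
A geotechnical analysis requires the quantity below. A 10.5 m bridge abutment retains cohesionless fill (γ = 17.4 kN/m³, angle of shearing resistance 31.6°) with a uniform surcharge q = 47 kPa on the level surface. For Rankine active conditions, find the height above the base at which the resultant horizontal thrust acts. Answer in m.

K_a = 0.3123.
Triangular part P₁ = ½K_aγH² = 299.6 at H/3 = 3.500 m; rectangular part P₂ = K_a q H = 154.1 at H/2 = 5.250 m.
ȳ = (P₁·3.500 + P₂·5.250)/(P₁+P₂) = 4.095 m.

4.09 m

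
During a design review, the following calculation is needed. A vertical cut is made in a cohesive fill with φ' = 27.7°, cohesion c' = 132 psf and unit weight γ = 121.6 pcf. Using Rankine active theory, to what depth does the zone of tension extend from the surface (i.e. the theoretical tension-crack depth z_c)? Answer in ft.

K_a = tan²(45° − 27.7°/2) = 0.3653; √K_a = 0.6044.
The active pressure is zero where K_a γ z = 2c√K_a, so z_c = 2c/(γ√K_a) = 2×132/(121.6×0.6044) = 3.592 ft.

3.59 ft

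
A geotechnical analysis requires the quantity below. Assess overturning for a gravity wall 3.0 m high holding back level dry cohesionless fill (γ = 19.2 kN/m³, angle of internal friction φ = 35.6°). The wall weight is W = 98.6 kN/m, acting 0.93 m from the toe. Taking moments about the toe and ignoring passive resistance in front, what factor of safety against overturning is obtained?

K_a = tan²(45° − 35.6°/2) = 0.2641.
P_a = ½K_aγH² = 0.5×0.2641×19.2×3.0² = 22.82 kN/m, acting at H/3 = 1.000 m above the base.
Overturning moment M_o = P_a × H/3 = 22.82 × 1.000 = 22.82.
Resisting moment M_r = W × 0.93 = 98.6 × 0.93 = 91.70.
FS_overturning = M_r/M_o = 91.70/22.82 = 4.018.

4.02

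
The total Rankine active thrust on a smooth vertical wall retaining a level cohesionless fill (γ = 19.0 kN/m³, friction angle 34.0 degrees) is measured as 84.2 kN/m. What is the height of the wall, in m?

5.60 m

K_a = 0.2827. P_a = ½ K_a γ H² ⇒ H = √(2P_a/(K_a γ)).
H = √(2×84.2/(0.2827×19.0)) = 5.599 m.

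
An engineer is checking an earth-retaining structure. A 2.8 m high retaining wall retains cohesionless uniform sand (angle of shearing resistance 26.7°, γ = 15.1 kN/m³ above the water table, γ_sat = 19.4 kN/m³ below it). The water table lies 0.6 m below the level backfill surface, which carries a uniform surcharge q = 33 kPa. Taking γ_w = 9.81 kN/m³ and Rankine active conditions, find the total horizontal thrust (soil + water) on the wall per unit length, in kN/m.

K_a = tan²(45° − φ/2) = 0.3800.
γ' = 19.4 − 9.81 = 9.590 kN/m³. h₂ = H − d_w = 2.2 m.
σ'_h: at surface K_a·q = 12.54; at WT K_a(q+γd_w) = 15.98; at base K_a(q+γd_w+γ'h₂) = 24.00 kPa.
P₁ = ½(12.54+15.98)×0.6 = 8.556; P₂ = ½(15.98+24.00)×2.2 = 43.98; P_w = ½γ_w h₂² = 23.74.
Total = 8.556+43.98+23.74 = 76.27 kN/m.

76.3 kN/m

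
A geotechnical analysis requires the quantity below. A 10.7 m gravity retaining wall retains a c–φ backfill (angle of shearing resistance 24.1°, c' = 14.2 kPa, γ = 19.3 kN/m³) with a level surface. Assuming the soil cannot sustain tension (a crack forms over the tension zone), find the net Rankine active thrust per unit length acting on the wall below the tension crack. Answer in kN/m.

288 kN/m

K_a = 0.4201; √K_a = 0.6482.
Tension-crack depth z_c = 2c/(γ√K_a) = 2×14.2/(19.3×0.6482) = 2.270 m.
σ_a at base = K_a γ H − 2c√K_a = 0.4201×19.3×10.7 − 2×14.2×0.6482 = 68.35 kPa.
P_a = ½ × 68.35 × (H − z_c) = 0.5×68.35×8.430 = 288.1 kN/m.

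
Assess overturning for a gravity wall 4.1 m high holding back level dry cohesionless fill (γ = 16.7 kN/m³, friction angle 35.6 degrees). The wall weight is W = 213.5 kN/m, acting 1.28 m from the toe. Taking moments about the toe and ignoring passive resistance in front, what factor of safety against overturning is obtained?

K_a = tan²(45° − 35.6°/2) = 0.2641.
P_a = ½K_aγH² = 0.5×0.2641×16.7×4.1² = 37.07 kN/m, acting at H/3 = 1.367 m above the base.
Overturning moment M_o = P_a × H/3 = 37.07 × 1.367 = 50.67.
Resisting moment M_r = W × 1.28 = 213.5 × 1.28 = 273.3.
FS_overturning = M_r/M_o = 273.3/50.67 = 5.394.

5.39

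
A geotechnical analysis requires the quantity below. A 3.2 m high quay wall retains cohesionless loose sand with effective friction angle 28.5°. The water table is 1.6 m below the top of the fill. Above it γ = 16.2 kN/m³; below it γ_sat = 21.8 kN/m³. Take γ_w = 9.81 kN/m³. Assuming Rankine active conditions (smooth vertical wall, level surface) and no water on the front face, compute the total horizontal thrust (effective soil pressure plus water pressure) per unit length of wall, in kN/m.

40.0 kN/m

K_a = tan²(45° − φ/2) = 0.3540.
γ' = 21.8 − 9.81 = 11.99 kN/m³. Depth below WT = 1.6 m.
σ'_h at WT = K_a γ d_w = 9.174 kPa; at base = 9.174 + K_a γ' × 1.6 = 15.96 kPa.
P₁ (0–1.6 m) = ½×9.174×1.6 = 7.340. P₂ (1.6–3.2 m) = ½(9.174+15.96)×1.6 = 20.11.
P_w = ½ γ_w h₂² = 0.5×9.81×1.6² = 12.56. Total = 7.340+20.11+12.56 = 40.01 kN/m.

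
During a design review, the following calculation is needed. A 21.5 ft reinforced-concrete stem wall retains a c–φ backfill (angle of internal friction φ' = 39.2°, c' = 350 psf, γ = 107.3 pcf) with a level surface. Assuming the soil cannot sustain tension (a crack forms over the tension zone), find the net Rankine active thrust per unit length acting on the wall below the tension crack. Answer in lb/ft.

729 lb/ft

K_a = 0.2255; √K_a = 0.4748.
Tension-crack depth z_c = 2c/(γ√K_a) = 2×350/(107.3×0.4748) = 13.74 ft.
σ_a at base = K_a γ H − 2c√K_a = 0.2255×107.3×21.5 − 2×350×0.4748 = 187.8 psf.
P_a = ½ × 187.8 × (H − z_c) = 0.5×187.8×7.761 = 728.6 lb/ft.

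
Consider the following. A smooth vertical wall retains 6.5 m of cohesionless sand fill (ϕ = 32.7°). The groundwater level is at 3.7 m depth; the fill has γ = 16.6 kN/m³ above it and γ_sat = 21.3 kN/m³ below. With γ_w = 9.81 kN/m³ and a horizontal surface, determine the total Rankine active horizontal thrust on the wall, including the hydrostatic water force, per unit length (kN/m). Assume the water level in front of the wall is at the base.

K_a = tan²(45° − φ/2) = 0.2985.
γ' = 21.3 − 9.81 = 11.49 kN/m³. Depth below WT = 2.8 m.
σ'_h at WT = K_a γ d_w = 18.33 kPa; at base = 18.33 + K_a γ' × 2.8 = 27.94 kPa.
P₁ (0–3.7 m) = ½×18.33×3.7 = 33.92. P₂ (3.7–6.5 m) = ½(18.33+27.94)×2.8 = 64.78.
P_w = ½ γ_w h₂² = 0.5×9.81×2.8² = 38.46. Total = 33.92+64.78+38.46 = 137.2 kN/m.

137 kN/m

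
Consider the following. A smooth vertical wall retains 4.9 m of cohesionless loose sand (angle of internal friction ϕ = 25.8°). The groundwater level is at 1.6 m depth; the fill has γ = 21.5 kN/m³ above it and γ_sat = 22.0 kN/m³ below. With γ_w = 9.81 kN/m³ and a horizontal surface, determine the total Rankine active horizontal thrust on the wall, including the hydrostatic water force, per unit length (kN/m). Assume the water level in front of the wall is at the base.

135 kN/m

K_a = tan²(45° − φ/2) = 0.3935.
γ' = 22.0 − 9.81 = 12.19 kN/m³. Depth below WT = 3.3 m.
σ'_h at WT = K_a γ d_w = 13.54 kPa; at base = 13.54 + K_a γ' × 3.3 = 29.37 kPa.
P₁ (0–1.6 m) = ½×13.54×1.6 = 10.83. P₂ (1.6–4.9 m) = ½(13.54+29.37)×3.3 = 70.79.
P_w = ½ γ_w h₂² = 0.5×9.81×3.3² = 53.42. Total = 10.83+70.79+53.42 = 135.0 kN/m.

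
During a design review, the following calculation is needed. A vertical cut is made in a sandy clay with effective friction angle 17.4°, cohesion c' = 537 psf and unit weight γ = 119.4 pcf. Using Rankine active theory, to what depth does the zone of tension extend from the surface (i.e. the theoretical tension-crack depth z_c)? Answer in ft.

12.2 ft

K_a = tan²(45° − 17.4°/2) = 0.5396; √K_a = 0.7346.
The active pressure is zero where K_a γ z = 2c√K_a, so z_c = 2c/(γ√K_a) = 2×537/(119.4×0.7346) = 12.25 ft.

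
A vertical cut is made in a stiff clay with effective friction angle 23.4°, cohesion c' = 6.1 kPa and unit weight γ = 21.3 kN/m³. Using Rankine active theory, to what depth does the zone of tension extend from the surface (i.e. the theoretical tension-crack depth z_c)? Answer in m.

K_a = tan²(45° − 23.4°/2) = 0.4315; √K_a = 0.6569.
The active pressure is zero where K_a γ z = 2c√K_a, so z_c = 2c/(γ√K_a) = 2×6.1/(21.3×0.6569) = 0.8720 m.

0.872 m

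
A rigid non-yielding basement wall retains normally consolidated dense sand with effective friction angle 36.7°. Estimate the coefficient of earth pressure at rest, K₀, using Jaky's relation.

K₀ = 1 − sin φ' = 1 − sin 36.7° = 0.4024.

0.402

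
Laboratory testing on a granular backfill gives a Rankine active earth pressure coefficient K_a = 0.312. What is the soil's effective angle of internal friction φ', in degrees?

31.6°

K_a = tan²(45° − φ/2) ⇒ 45° − φ/2 = arctan(√0.312) = 29.19°.
φ = 2(45° − 29.19°) = 31.63°.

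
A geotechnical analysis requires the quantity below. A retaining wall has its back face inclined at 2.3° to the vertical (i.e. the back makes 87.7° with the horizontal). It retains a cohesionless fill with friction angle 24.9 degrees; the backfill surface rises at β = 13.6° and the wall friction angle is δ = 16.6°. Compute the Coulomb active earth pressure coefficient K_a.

0.478

K_a = sin²(α+φ) / [sin²α · sin(α−δ) · (1 + √{sin(φ+δ)sin(φ−β) / (sin(α−δ)sin(α+β))})²].
With α = 87.7°, φ = 24.9°, δ = 16.6°, β = 13.6°: K_a = 0.4779.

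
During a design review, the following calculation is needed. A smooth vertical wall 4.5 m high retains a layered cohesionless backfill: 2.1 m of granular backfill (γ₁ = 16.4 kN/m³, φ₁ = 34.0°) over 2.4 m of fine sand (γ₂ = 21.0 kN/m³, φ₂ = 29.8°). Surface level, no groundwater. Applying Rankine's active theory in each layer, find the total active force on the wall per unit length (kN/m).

K_a1 = tan²(45°−34.0°/2) = 0.2827; K_a2 = tan²(45°−29.8°/2) = 0.3360.
Layer 1: σ at base = K_a1 γ₁ h₁ = 9.737 kPa; P₁ = ½×9.737×2.1 = 10.22.
Layer 2: σ_v at top = γ₁h₁ = 34.44; σ_h top = K_a2×34.44 = 11.57; σ_h base = K_a2×(34.44+21.0×2.4) = 28.51.
P₂ = ½(11.57+28.51)×2.4 = 48.10. Total P_a = 10.22+48.10 = 58.32 kN/m.

58.3 kN/m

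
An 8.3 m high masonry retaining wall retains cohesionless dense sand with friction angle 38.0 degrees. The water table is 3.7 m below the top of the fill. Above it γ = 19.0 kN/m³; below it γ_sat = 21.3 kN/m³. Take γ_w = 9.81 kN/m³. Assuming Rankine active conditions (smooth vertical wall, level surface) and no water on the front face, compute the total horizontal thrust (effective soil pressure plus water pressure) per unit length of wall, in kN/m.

K_a = tan²(45° − φ/2) = 0.2379.
γ' = 21.3 − 9.81 = 11.49 kN/m³. Depth below WT = 4.6 m.
σ'_h at WT = K_a γ d_w = 16.72 kPa; at base = 16.72 + K_a γ' × 4.6 = 29.30 kPa.
P₁ (0–3.7 m) = ½×16.72×3.7 = 30.94. P₂ (3.7–8.3 m) = ½(16.72+29.30)×4.6 = 105.8.
P_w = ½ γ_w h₂² = 0.5×9.81×4.6² = 103.8. Total = 30.94+105.8+103.8 = 240.6 kN/m.

241 kN/m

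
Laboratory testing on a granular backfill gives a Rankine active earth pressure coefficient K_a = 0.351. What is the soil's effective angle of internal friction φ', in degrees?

28.7°

K_a = tan²(45° − φ/2) ⇒ 45° − φ/2 = arctan(√0.351) = 30.64°.
φ = 2(45° − 30.64°) = 28.71°.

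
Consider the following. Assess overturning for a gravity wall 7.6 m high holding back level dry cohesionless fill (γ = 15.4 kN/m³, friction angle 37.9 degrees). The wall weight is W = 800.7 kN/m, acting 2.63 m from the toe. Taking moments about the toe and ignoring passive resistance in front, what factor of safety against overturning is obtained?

7.82

K_a = tan²(45° − 37.9°/2) = 0.2389.
P_a = ½K_aγH² = 0.5×0.2389×15.4×7.6² = 106.3 kN/m, acting at H/3 = 2.533 m above the base.
Overturning moment M_o = P_a × H/3 = 106.3 × 2.533 = 269.2.
Resisting moment M_r = W × 2.63 = 800.7 × 2.63 = 2106.
FS_overturning = M_r/M_o = 2106/269.2 = 7.822.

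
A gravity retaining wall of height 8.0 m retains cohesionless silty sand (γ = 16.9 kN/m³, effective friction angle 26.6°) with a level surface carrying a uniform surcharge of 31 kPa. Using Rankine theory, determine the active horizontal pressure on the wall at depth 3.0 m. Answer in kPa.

31.2 kPa

K_a = (1 − sin φ)/(1 + sin φ) = 0.3814.
σ_v = γz + q = 16.9 × 3.0 + 31 = 81.70 kPa.
σ_h = K_a σ_v = 0.3814 × 81.70 = 31.16 kPa.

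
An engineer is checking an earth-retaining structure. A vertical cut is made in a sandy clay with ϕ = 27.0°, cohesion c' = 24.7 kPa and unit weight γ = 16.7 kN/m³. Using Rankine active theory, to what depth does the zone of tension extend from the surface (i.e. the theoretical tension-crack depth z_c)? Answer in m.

K_a = tan²(45° − 27.0°/2) = 0.3755; √K_a = 0.6128.
The active pressure is zero where K_a γ z = 2c√K_a, so z_c = 2c/(γ√K_a) = 2×24.7/(16.7×0.6128) = 4.827 m.

4.83 m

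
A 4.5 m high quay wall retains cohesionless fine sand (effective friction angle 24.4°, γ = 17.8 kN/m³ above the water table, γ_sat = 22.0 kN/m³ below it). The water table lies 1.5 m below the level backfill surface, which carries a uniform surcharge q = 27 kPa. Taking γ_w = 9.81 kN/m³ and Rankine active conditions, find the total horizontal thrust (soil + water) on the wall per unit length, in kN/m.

159 kN/m

K_a = tan²(45° − φ/2) = 0.4153.
γ' = 22.0 − 9.81 = 12.19 kN/m³. h₂ = H − d_w = 3.0 m.
σ'_h: at surface K_a·q = 11.21; at WT K_a(q+γd_w) = 22.30; at base K_a(q+γd_w+γ'h₂) = 37.49 kPa.
P₁ = ½(11.21+22.30)×1.5 = 25.14; P₂ = ½(22.30+37.49)×3.0 = 89.69; P_w = ½γ_w h₂² = 44.14.
Total = 25.14+89.69+44.14 = 159.0 kN/m.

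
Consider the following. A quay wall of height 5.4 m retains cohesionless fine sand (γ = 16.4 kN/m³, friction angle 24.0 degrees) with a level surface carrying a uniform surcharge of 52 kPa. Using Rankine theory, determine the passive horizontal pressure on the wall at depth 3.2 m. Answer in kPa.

K_p = (1 + sin φ)/(1 − sin φ) = 2.371.
σ_v = γz + q = 16.4 × 3.2 + 52 = 104.5 kPa.
σ_h = K_p σ_v = 2.371 × 104.5 = 247.7 kPa.

248 kPa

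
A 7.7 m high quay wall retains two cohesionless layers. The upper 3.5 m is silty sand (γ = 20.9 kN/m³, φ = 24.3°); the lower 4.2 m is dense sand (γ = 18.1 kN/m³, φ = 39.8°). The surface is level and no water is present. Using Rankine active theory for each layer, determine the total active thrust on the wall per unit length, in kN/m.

156 kN/m

K_a1 = tan²(45°−24.3°/2) = 0.4169; K_a2 = tan²(45°−39.8°/2) = 0.2194.
Layer 1: σ at base = K_a1 γ₁ h₁ = 30.50 kPa; P₁ = ½×30.50×3.5 = 53.37.
Layer 2: σ_v at top = γ₁h₁ = 73.15; σ_h top = K_a2×73.15 = 16.05; σ_h base = K_a2×(73.15+18.1×4.2) = 32.73.
P₂ = ½(16.05+32.73)×4.2 = 102.4. Total P_a = 53.37+102.4 = 155.8 kN/m.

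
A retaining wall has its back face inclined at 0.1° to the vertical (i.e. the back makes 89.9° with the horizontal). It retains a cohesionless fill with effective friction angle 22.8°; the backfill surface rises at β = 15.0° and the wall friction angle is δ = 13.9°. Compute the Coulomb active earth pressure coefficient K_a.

K_a = sin²(α+φ) / [sin²α · sin(α−δ) · (1 + √{sin(φ+δ)sin(φ−β) / (sin(α−δ)sin(α+β))})²].
With α = 89.9°, φ = 22.8°, δ = 13.9°, β = 15.0°: K_a = 0.5238.

0.524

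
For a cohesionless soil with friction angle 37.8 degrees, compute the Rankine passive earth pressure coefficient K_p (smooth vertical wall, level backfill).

K_p = (1 + sin φ)/(1 − sin φ) = tan²(45° + 37.8°/2) = 4.167.

4.17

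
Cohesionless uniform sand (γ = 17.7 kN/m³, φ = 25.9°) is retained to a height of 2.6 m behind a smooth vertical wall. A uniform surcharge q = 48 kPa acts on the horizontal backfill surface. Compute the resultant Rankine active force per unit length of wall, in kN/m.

K_a = tan²(45° − φ/2) = 0.3920.
Soil triangle: ½ K_a γ H² = 0.5×0.3920×17.7×2.6² = 23.45 kN/m.
Surcharge rectangle: K_a q H = 0.3920×48×2.6 = 48.92 kN/m.
Total = 23.45 + 48.92 = 72.37 kN/m.

72.4 kN/m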